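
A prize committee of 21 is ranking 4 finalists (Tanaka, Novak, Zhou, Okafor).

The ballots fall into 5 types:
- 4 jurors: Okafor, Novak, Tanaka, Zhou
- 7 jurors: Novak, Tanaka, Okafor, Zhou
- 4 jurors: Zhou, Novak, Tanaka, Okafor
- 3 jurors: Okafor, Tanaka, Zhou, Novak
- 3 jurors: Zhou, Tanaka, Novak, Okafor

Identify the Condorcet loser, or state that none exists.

Head-to-head results (21 jurors):
Tanaka–Novak: Novak 15–6.
Tanaka–Zhou: Tanaka 14–7.
Tanaka–Okafor: Tanaka 14–7.
Novak vs Zhou: Novak, 11–10.
Novak vs Okafor: Novak wins 14–7.
Zhou vs Okafor: Okafor, 14–7.
Zhou is beaten in every head-to-head and is the Condorcet loser.

Zhou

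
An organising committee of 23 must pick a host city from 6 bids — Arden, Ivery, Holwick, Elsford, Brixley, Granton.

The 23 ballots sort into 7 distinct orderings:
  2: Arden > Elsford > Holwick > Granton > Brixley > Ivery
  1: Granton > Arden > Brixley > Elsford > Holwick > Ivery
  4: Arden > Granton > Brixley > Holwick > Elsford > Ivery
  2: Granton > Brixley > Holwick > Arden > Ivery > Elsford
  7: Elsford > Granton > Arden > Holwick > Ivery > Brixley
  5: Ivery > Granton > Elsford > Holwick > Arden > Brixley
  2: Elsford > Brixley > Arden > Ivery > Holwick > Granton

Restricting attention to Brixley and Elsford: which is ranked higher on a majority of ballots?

Ballots ranking Brixley above Elsford: 1 + 4 + 2 = 7.
Ballots ranking Elsford above Brixley: 23 − 7 = 16.
Elsford wins the head-to-head 16–7.

Elsford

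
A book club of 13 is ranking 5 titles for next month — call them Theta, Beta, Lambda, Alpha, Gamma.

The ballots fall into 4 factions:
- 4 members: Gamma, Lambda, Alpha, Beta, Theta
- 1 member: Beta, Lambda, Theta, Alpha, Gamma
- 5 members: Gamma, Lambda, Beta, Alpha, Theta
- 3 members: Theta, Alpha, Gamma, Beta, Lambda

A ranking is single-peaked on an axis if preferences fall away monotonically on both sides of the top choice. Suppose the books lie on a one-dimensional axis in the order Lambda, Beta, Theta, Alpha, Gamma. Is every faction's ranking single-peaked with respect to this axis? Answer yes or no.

no

Axis positions: Lambda=1, Beta=2, Theta=3, Alpha=4, Gamma=5.
Faction 1: ranking walks positions 5-1-4-2-3; Lambda is ranked above Alpha even though Alpha lies between Lambda and the peak Gamma on the axis — preferences dip and rise again. Not single-peaked.
Faction 2 (peak Beta at position 2): ranking walks positions 2-1-3-4-5, expanding outward from the peak — single-peaked.
Faction 3: ranking walks positions 5-1-2-4-3; Lambda is ranked above Alpha even though Alpha lies between Lambda and the peak Gamma on the axis — preferences dip and rise again. Not single-peaked.
Faction 4 (peak Theta at position 3): ranking walks positions 3-4-5-2-1, expanding outward from the peak — single-peaked.
Faction 1 violates single-peakedness, so the profile is not single-peaked on this axis.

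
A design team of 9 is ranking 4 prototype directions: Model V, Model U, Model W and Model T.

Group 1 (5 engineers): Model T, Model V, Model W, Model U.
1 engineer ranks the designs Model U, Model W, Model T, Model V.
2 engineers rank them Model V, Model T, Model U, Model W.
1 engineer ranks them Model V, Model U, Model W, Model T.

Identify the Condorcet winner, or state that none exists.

Model T

Head-to-head results (9 engineers):
Model V vs Model U: Model V is ranked higher on 5+2+1 = 8 ballots, Model U on 1. Model V wins 8–1.
Model V vs Model W: 5+2+1 = 8 for Model V, 1 for Model W — Model V by 8–1.
Model V vs Model T: 3 to 6, Model T.
Model U vs Model W: 4 to 5, Model W.
Model U vs Model T: Model T wins 7–2.
Model W vs Model T: 1+1 = 2 for Model W, 7 for Model T — Model T by 7–2.
Only Model T has no losses; Model T is the Condorcet winner.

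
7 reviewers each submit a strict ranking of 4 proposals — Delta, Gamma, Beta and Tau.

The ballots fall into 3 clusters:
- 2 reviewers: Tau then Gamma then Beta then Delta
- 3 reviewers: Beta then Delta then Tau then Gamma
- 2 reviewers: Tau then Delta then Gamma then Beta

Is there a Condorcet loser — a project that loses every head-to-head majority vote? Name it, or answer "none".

none

Pairwise majorities:
Delta vs Gamma: Delta preferred on 3+2 = 5 ballots; Delta wins 5–2.
Delta vs Beta: Beta, 5–2.
Delta vs Tau: Delta is ranked higher on 3 ballots, Tau on 4. Tau wins 4–3.
Gamma vs Beta: Gamma wins 4–3.
Gamma–Tau: Tau 7–0.
Beta vs Tau: Beta preferred on 3 ballots; Tau wins 4–3.
Every project wins at least one matchup (Delta beats Gamma; Gamma beats Beta; Beta beats Delta; Tau beats Delta), so there is no Condorcet loser.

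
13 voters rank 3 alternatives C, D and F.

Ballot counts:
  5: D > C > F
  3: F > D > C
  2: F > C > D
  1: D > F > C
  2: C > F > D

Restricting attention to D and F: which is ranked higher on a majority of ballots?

Ballots ranking D above F: 5 + 1 = 6.
Ballots ranking F above D: 13 − 6 = 7.
F wins the head-to-head 7–6.

F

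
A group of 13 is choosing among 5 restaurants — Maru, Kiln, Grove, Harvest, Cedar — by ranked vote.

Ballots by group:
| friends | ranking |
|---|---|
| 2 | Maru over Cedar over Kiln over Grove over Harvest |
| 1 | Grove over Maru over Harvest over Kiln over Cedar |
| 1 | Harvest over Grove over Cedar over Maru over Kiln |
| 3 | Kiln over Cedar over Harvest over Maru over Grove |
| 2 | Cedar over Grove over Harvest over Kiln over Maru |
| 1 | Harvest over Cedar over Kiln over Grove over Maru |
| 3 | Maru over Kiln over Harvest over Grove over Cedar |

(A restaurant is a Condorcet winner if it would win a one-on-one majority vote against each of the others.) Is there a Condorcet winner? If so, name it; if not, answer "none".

none

Check each pair by majority over 13 ballots:
Maru vs Kiln: 2+1+1+3 = 7 for Maru, 6 for Kiln — Maru by 7–6.
Maru vs Grove: 8 to 5, Maru.
Maru vs Harvest: 6 to 7, Harvest.
Maru vs Cedar: Cedar wins 7–6.
Kiln vs Grove: Kiln is ranked higher on 2+3+1+3 = 9 ballots, Grove on 4. Kiln wins 9–4.
Kiln–Harvest: Kiln 8–5.
Kiln vs Cedar: 7 to 6, Kiln.
Grove vs Harvest: 5 to 8, Harvest.
Grove vs Cedar: 5 to 8, Cedar.
Harvest vs Cedar: 1+1+1+3 = 6 for Harvest, 7 for Cedar — Cedar by 7–6.
Every restaurant loses at least once (Maru loses to Harvest; Kiln loses to Maru; Grove loses to Maru; Harvest loses to Kiln; Cedar loses to Kiln). The majority relation contains the cycle Maru beats Kiln beats Harvest beats Maru, so there is no Condorcet winner.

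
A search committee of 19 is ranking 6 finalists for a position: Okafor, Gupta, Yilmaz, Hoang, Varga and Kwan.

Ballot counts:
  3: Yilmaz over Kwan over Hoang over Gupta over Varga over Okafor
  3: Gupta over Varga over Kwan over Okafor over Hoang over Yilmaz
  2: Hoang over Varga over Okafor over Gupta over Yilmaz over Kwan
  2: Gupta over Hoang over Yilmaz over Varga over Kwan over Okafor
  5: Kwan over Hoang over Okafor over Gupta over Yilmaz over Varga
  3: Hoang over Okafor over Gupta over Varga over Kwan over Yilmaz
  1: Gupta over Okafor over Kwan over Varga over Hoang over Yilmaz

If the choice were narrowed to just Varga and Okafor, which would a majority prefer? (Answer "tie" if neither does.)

Ballots ranking Varga above Okafor: 3 + 3 + 2 + 2 = 10.
Ballots ranking Okafor above Varga: 19 − 10 = 9.
Varga wins the head-to-head 10–9.

Varga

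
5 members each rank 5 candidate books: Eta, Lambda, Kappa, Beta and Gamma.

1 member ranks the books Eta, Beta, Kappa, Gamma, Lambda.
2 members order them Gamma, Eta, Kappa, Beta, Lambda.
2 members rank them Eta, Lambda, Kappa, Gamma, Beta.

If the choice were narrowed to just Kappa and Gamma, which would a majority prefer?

Kappa

Ballots ranking Kappa above Gamma: 1 + 2 = 3.
Ballots ranking Gamma above Kappa: 5 − 3 = 2.
Kappa wins the head-to-head 3–2.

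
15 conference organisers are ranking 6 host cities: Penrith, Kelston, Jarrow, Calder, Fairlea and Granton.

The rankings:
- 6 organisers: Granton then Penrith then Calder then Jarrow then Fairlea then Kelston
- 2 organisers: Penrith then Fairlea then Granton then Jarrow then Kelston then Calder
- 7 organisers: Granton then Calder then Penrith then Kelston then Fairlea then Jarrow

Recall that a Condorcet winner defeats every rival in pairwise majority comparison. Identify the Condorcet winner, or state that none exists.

Head-to-head results (15 organisers):
Penrith vs Kelston: Penrith, 15–0.
Penrith–Jarrow: Penrith 15–0.
Penrith vs Calder: Penrith is ranked higher on 6+2 = 8 ballots, Calder on 7. Penrith wins 8–7.
Penrith vs Fairlea: Penrith preferred on 6+2+7 = 15 ballots; Penrith wins 15–0.
Penrith vs Granton: 2 for Penrith, 13 for Granton — Granton by 13–2.
Kelston vs Jarrow: Jarrow wins 8–7.
Kelston vs Calder: Kelston preferred on 2 ballots; Calder wins 13–2.
Kelston vs Fairlea: Fairlea, 8–7.
Kelston vs Granton: Granton, 15–0.
Jarrow vs Calder: Calder, 13–2.
Jarrow vs Fairlea: Jarrow is ranked higher on 6 ballots, Fairlea on 9. Fairlea wins 9–6.
Jarrow vs Granton: 0 to 15, Granton.
Calder vs Fairlea: 6+7 = 13 for Calder, 2 for Fairlea — Calder by 13–2.
Calder vs Granton: Calder preferred on 0 ballots; Granton wins 15–0.
Fairlea vs Granton: Granton wins 13–2.
Granton defeats every rival head-to-head and is the Condorcet winner.

Granton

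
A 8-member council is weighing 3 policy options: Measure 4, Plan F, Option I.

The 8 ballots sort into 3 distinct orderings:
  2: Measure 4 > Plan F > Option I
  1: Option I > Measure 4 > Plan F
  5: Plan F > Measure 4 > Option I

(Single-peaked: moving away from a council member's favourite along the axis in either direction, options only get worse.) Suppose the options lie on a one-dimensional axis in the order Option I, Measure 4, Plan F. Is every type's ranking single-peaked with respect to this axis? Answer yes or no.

yes

Axis positions: Option I=1, Measure 4=2, Plan F=3.
Type 1 (peak Measure 4 at position 2): ranking walks positions 2-3-1, expanding outward from the peak — single-peaked.
Type 2 (peak Option I at position 1): ranking walks positions 1-2-3, expanding outward from the peak — single-peaked.
Type 3 (peak Plan F at position 3): ranking walks positions 3-2-1, expanding outward from the peak — single-peaked.
Every ranking is single-peaked on this axis.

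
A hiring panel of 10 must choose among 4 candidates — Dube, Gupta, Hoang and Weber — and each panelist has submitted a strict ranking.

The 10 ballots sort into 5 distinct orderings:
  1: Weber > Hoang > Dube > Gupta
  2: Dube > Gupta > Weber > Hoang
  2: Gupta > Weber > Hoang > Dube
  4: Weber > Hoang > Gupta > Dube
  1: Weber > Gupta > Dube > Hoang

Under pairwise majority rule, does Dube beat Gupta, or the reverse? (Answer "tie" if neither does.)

Ballots ranking Dube above Gupta: 1 + 2 = 3.
Ballots ranking Gupta above Dube: 10 − 3 = 7.
Gupta wins the head-to-head 7–3.

Gupta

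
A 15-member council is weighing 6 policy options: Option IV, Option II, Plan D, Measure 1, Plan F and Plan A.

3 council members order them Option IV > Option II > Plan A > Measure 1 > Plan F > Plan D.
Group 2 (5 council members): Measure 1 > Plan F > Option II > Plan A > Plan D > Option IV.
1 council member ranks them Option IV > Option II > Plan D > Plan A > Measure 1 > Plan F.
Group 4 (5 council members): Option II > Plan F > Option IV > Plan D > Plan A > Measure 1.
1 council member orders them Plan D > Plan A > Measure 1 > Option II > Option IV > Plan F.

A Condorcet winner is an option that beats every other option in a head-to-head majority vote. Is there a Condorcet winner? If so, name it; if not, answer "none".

Option II

Head-to-head results (15 council members):
Option IV vs Option II: 4 to 11, Option II.
Option IV vs Plan D: Option IV, 9–6.
Option IV vs Measure 1: 9 to 6, Option IV.
Option IV vs Plan F: Option IV preferred on 3+1+1 = 5 ballots; Plan F wins 10–5.
Option IV–Plan A: Option IV 9–6.
Option II vs Plan D: Option II wins 14–1.
Option II vs Measure 1: Option II is ranked higher on 3+1+5 = 9 ballots, Measure 1 on 6. Option II wins 9–6.
Option II vs Plan F: Option II is ranked higher on 3+1+5+1 = 10 ballots, Plan F on 5. Option II wins 10–5.
Option II vs Plan A: 14 to 1, Option II.
Plan D vs Measure 1: Plan D is ranked higher on 1+5+1 = 7 ballots, Measure 1 on 8. Measure 1 wins 8–7.
Plan D vs Plan F: 2 to 13, Plan F.
Plan D vs Plan A: Plan A, 8–7.
Measure 1 vs Plan F: Measure 1, 10–5.
Measure 1 vs Plan A: Measure 1 preferred on 5 ballots; Plan A wins 10–5.
Plan F vs Plan A: 10 to 5, Plan F.
Option II defeats every rival head-to-head and is the Condorcet winner.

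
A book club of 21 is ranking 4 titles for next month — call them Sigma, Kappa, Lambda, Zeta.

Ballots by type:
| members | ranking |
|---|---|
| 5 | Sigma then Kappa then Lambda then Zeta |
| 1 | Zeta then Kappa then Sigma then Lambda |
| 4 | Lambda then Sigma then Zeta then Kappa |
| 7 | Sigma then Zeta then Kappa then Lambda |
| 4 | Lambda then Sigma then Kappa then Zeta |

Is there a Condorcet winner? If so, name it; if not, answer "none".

Check each pair by majority over 21 ballots:
Sigma vs Kappa: Sigma is ranked higher on 5+4+7+4 = 20 ballots, Kappa on 1. Sigma wins 20–1.
Sigma vs Lambda: Sigma preferred on 5+1+7 = 13 ballots; Sigma wins 13–8.
Sigma vs Zeta: 20 to 1, Sigma.
Kappa vs Lambda: Kappa is ranked higher on 5+1+7 = 13 ballots, Lambda on 8. Kappa wins 13–8.
Kappa vs Zeta: 5+4 = 9 for Kappa, 12 for Zeta — Zeta by 12–9.
Lambda vs Zeta: 13 to 8, Lambda.
Only Sigma has no losses; Sigma is the Condorcet winner.

Sigma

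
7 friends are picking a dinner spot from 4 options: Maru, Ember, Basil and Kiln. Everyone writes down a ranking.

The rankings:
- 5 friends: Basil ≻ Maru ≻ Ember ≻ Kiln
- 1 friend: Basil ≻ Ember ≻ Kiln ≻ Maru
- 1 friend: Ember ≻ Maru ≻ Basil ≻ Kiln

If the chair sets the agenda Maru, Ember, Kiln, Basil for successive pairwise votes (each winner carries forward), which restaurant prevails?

Round 1: Maru vs Ember — 5–2, Maru advances.
Round 2: Maru vs Kiln — 6–1, Maru advances.
Round 3: Maru vs Basil — 1–6, Basil advances.
The agenda winner is Basil.

Basil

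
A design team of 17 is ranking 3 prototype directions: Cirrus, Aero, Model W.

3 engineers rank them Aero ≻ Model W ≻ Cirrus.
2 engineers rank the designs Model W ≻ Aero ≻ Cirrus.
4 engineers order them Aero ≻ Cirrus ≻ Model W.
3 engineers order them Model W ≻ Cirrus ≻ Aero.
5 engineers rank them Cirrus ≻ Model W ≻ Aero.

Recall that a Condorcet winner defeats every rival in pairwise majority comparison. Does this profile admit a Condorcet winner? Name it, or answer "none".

none

Head-to-head results (17 engineers):
Cirrus vs Aero: Aero, 9–8.
Cirrus–Model W: Cirrus 9–8.
Aero vs Model W: 3+4 = 7 for Aero, 10 for Model W — Model W by 10–7.
Each design drops at least one matchup (Cirrus loses to Aero; Aero loses to Model W; Model W loses to Cirrus); the cycle Cirrus beats Model W beats Aero beats Cirrus rules out a Condorcet winner.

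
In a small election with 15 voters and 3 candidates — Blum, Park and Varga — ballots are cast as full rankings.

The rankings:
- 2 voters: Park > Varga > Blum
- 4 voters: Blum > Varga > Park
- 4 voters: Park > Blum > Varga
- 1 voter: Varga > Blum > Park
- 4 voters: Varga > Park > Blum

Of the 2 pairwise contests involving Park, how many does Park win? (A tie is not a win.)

1

Park against each rival (15 voters):
Park vs Blum: Park preferred on 2+4+4 = 10 ballots; Park wins 10–5.
Park vs Varga: Park is ranked higher on 2+4 = 6 ballots, Varga on 9. Varga wins 9–6.
Park beats Blum; loses to Varga — 1 pairwise win.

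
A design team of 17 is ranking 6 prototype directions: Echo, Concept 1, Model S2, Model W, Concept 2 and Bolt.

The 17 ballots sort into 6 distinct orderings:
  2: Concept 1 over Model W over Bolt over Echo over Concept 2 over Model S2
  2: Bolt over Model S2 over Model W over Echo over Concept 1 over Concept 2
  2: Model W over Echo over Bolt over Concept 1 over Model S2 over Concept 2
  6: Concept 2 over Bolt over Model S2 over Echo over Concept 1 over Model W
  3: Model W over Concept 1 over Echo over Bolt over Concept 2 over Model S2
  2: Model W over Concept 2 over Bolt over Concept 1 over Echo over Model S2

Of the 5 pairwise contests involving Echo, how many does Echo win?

3

Echo against each rival (17 engineers):
Echo vs Concept 1: 2+2+6 = 10 for Echo, 7 for Concept 1 — Echo by 10–7.
Echo vs Model S2: 2+2+3+2 = 9 for Echo, 8 for Model S2 — Echo by 9–8.
Echo vs Model W: 6 for Echo, 11 for Model W — Model W by 11–6.
Echo vs Concept 2: Echo is ranked higher on 2+2+2+3 = 9 ballots, Concept 2 on 8. Echo wins 9–8.
Echo vs Bolt: Echo is ranked higher on 2+3 = 5 ballots, Bolt on 12. Bolt wins 12–5.
Echo beats Concept 1, Model S2, Concept 2; loses to Model W, Bolt — 3 pairwise wins.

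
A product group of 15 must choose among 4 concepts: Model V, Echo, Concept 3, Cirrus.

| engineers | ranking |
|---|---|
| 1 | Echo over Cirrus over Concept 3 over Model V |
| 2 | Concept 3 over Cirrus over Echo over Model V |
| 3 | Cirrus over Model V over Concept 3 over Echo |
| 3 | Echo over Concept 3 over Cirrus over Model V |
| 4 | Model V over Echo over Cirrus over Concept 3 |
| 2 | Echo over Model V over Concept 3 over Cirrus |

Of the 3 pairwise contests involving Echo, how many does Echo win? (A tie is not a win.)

3

Echo against each rival (15 engineers):
Echo vs Model V: Echo preferred on 1+2+3+2 = 8 ballots; Echo wins 8–7.
Echo–Concept 3: Echo 10–5.
Echo vs Cirrus: Echo, 10–5.
Echo beats Model V, Concept 3, Cirrus — 3 pairwise wins.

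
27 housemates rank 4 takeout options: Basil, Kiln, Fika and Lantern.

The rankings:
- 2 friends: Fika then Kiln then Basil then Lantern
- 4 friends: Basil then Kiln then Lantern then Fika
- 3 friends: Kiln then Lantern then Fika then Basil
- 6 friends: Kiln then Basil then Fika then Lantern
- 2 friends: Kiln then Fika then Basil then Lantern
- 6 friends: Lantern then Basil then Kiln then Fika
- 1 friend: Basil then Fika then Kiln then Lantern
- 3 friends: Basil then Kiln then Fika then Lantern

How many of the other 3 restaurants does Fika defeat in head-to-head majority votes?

Fika against each rival (27 friends):
Fika vs Basil: 7 to 20, Basil.
Fika vs Kiln: 2+1 = 3 for Fika, 24 for Kiln — Kiln by 24–3.
Fika vs Lantern: Fika, 14–13.
Fika beats Lantern; loses to Basil, Kiln — 1 pairwise win.

1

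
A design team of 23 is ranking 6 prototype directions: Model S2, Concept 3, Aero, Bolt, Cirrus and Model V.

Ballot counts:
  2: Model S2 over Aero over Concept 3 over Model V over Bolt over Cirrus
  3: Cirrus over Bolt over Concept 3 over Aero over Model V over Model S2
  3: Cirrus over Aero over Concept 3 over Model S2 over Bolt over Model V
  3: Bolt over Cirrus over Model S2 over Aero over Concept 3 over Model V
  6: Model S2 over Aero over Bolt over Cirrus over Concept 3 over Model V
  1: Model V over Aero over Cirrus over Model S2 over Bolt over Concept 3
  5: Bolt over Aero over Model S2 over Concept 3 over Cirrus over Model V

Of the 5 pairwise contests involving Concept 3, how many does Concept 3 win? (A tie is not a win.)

Concept 3 against each rival (23 engineers):
Concept 3 vs Model S2: Model S2 wins 17–6.
Concept 3 vs Aero: 3 to 20, Aero.
Concept 3 vs Bolt: 2+3 = 5 for Concept 3, 18 for Bolt — Bolt by 18–5.
Concept 3 vs Cirrus: 2+5 = 7 for Concept 3, 16 for Cirrus — Cirrus by 16–7.
Concept 3 vs Model V: 2+3+3+3+6+5 = 22 for Concept 3, 1 for Model V — Concept 3 by 22–1.
Concept 3 beats Model V; loses to Model S2, Aero, Bolt, Cirrus — 1 pairwise win.

1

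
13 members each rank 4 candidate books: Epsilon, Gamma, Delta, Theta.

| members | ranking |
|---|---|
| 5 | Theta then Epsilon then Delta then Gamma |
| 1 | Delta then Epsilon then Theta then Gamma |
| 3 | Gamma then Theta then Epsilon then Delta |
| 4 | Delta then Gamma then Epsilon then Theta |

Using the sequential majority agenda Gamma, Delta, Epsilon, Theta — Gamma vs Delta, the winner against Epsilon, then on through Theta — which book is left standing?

Theta

Round 1: Gamma vs Delta — 3–10, Delta advances.
Round 2: Delta vs Epsilon — 5–8, Epsilon advances.
Round 3: Epsilon vs Theta — 5–8, Theta advances.
The agenda winner is Theta.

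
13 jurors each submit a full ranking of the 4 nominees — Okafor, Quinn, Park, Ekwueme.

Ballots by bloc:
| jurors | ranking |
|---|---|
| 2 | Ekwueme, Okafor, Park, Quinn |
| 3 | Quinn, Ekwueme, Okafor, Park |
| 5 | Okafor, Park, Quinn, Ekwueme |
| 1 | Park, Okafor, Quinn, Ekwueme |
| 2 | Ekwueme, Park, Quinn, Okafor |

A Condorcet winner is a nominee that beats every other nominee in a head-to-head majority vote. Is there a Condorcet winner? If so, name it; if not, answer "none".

Pairwise majorities:
Okafor–Quinn: Okafor 8–5.
Okafor vs Park: 10 to 3, Okafor.
Okafor vs Ekwueme: 6 to 7, Ekwueme.
Quinn vs Park: Park wins 10–3.
Quinn vs Ekwueme: Quinn wins 9–4.
Park vs Ekwueme: Park is ranked higher on 5+1 = 6 ballots, Ekwueme on 7. Ekwueme wins 7–6.
Every nominee loses at least once (Okafor loses to Ekwueme; Quinn loses to Okafor; Park loses to Okafor; Ekwueme loses to Quinn). The majority relation contains the cycle Okafor > Quinn > Ekwueme > Okafor, so there is no Condorcet winner.

none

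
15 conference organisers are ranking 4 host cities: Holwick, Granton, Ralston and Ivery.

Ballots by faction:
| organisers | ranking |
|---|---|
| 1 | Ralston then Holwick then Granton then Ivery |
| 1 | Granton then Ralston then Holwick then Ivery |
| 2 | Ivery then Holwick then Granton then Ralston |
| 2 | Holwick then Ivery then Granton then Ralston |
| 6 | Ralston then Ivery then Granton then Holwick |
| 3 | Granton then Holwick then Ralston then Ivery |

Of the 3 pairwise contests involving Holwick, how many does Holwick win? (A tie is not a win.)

Holwick against each rival (15 organisers):
Holwick vs Granton: 1+2+2 = 5 for Holwick, 10 for Granton — Granton by 10–5.
Holwick vs Ralston: 2+2+3 = 7 for Holwick, 8 for Ralston — Ralston by 8–7.
Holwick vs Ivery: Holwick is ranked higher on 1+1+2+3 = 7 ballots, Ivery on 8. Ivery wins 8–7.
Holwick beats no one; loses to Granton, Ralston, Ivery — 0 pairwise wins.

0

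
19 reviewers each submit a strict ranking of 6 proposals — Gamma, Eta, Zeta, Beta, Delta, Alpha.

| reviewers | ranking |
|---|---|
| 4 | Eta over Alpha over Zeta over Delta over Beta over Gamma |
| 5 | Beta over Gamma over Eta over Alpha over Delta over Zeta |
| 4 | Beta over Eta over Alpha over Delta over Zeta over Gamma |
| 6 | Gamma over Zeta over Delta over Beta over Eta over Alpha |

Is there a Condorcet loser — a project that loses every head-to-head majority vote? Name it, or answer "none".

none

Pairwise majorities:
Gamma vs Eta: Gamma is ranked higher on 5+6 = 11 ballots, Eta on 8. Gamma wins 11–8.
Gamma vs Zeta: Gamma is ranked higher on 5+6 = 11 ballots, Zeta on 8. Gamma wins 11–8.
Gamma vs Beta: Beta wins 13–6.
Gamma vs Delta: 5+6 = 11 for Gamma, 8 for Delta — Gamma by 11–8.
Gamma vs Alpha: Gamma wins 11–8.
Eta vs Zeta: Eta, 13–6.
Eta vs Beta: Beta wins 15–4.
Eta vs Delta: Eta wins 13–6.
Eta vs Alpha: Eta, 19–0.
Zeta vs Beta: Zeta is ranked higher on 4+6 = 10 ballots, Beta on 9. Zeta wins 10–9.
Zeta vs Delta: Zeta preferred on 4+6 = 10 ballots; Zeta wins 10–9.
Zeta vs Alpha: 6 for Zeta, 13 for Alpha — Alpha by 13–6.
Beta vs Delta: Beta preferred on 5+4 = 9 ballots; Delta wins 10–9.
Beta vs Alpha: Beta wins 15–4.
Delta vs Alpha: 6 for Delta, 13 for Alpha — Alpha by 13–6.
Every project wins at least one matchup (Gamma beats Eta; Eta beats Zeta; Zeta beats Beta; Beta beats Gamma; Delta beats Beta; Alpha beats Zeta), so there is no Condorcet loser.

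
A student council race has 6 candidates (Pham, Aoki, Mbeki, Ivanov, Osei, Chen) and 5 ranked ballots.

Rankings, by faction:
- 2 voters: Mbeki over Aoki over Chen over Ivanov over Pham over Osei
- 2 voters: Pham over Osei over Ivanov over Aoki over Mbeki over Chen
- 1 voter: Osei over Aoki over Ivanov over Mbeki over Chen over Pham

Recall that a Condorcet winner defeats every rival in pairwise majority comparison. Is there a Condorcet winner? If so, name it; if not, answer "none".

none

Check each pair by majority over 5 ballots:
Pham–Aoki: Aoki 3–2.
Pham vs Mbeki: Mbeki, 3–2.
Pham vs Ivanov: Ivanov, 3–2.
Pham vs Osei: 2+2 = 4 for Pham, 1 for Osei — Pham by 4–1.
Pham–Chen: Chen 3–2.
Aoki vs Mbeki: Aoki is ranked higher on 2+1 = 3 ballots, Mbeki on 2. Aoki wins 3–2.
Aoki vs Ivanov: Aoki preferred on 2+1 = 3 ballots; Aoki wins 3–2.
Aoki vs Osei: 2 to 3, Osei.
Aoki vs Chen: Aoki wins 5–0.
Mbeki–Ivanov: Ivanov 3–2.
Mbeki vs Osei: 2 for Mbeki, 3 for Osei — Osei by 3–2.
Mbeki–Chen: Mbeki 5–0.
Ivanov vs Osei: Ivanov preferred on 2 ballots; Osei wins 3–2.
Ivanov vs Chen: Ivanov is ranked higher on 2+1 = 3 ballots, Chen on 2. Ivanov wins 3–2.
Osei vs Chen: Osei preferred on 2+1 = 3 ballots; Osei wins 3–2.
Each candidate drops at least one matchup (Pham loses to Aoki; Aoki loses to Osei; Mbeki loses to Aoki; Ivanov loses to Aoki; Osei loses to Pham; Chen loses to Aoki); the cycle Pham > Osei > Aoki > Pham rules out a Condorcet winner.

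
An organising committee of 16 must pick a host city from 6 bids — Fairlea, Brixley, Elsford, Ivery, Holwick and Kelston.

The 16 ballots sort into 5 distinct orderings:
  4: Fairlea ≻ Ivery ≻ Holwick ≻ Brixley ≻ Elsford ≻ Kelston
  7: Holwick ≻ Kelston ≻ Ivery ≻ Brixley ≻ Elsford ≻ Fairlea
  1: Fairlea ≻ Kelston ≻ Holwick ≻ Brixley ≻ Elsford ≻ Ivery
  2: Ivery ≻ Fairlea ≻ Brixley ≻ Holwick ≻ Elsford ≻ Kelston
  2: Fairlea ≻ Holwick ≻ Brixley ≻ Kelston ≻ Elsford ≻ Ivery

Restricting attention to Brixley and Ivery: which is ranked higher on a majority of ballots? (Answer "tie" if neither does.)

Ballots ranking Brixley above Ivery: 1 + 2 = 3.
Ballots ranking Ivery above Brixley: 16 − 3 = 13.
Ivery wins the head-to-head 13–3.

Ivery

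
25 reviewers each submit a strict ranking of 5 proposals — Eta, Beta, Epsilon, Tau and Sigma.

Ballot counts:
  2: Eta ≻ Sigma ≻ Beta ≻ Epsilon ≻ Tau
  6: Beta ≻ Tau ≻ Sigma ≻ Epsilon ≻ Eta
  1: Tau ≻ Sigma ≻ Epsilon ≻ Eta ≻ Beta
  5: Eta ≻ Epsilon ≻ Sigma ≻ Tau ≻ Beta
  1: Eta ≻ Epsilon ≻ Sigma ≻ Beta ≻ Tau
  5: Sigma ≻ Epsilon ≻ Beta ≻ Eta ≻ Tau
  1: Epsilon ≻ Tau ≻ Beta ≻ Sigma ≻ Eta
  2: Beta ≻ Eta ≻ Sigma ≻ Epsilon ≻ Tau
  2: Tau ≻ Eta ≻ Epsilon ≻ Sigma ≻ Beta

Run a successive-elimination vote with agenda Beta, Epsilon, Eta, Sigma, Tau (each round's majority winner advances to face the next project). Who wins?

Sigma

Round 1: Beta vs Epsilon — 10–15, Epsilon advances.
Round 2: Epsilon vs Eta — 13–12, Epsilon advances.
Round 3: Epsilon vs Sigma — 9–16, Sigma advances.
Round 4: Sigma vs Tau — 15–10, Sigma advances.
Sigma survives the agenda.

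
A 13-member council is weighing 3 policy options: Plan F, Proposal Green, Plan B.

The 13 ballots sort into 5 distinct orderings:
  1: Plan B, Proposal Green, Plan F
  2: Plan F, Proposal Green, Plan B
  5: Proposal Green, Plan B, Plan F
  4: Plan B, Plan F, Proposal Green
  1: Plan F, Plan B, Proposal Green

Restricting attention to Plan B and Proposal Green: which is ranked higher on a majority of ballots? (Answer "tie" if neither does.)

Ballots ranking Plan B above Proposal Green: 1 + 4 + 1 = 6.
Ballots ranking Proposal Green above Plan B: 13 − 6 = 7.
Proposal Green wins the head-to-head 7–6.

Proposal Green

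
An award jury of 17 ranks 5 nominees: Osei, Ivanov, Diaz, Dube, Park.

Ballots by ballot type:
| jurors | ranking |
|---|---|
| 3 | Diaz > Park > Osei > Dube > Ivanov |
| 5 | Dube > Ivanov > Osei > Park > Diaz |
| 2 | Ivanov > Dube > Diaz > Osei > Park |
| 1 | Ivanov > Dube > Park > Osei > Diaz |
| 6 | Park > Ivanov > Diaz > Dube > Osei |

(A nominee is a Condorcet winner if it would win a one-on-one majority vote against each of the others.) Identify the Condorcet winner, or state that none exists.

Head-to-head results (17 jurors):
Osei vs Ivanov: 3 to 14, Ivanov.
Osei vs Diaz: Osei is ranked higher on 5+1 = 6 ballots, Diaz on 11. Diaz wins 11–6.
Osei vs Dube: Osei is ranked higher on 3 ballots, Dube on 14. Dube wins 14–3.
Osei vs Park: 7 to 10, Park.
Ivanov vs Diaz: Ivanov preferred on 5+2+1+6 = 14 ballots; Ivanov wins 14–3.
Ivanov vs Dube: Ivanov preferred on 2+1+6 = 9 ballots; Ivanov wins 9–8.
Ivanov vs Park: 5+2+1 = 8 for Ivanov, 9 for Park — Park by 9–8.
Diaz vs Dube: Diaz is ranked higher on 3+6 = 9 ballots, Dube on 8. Diaz wins 9–8.
Diaz vs Park: 3+2 = 5 for Diaz, 12 for Park — Park by 12–5.
Dube vs Park: 8 to 9, Park.
Park defeats every rival head-to-head and is the Condorcet winner.

Park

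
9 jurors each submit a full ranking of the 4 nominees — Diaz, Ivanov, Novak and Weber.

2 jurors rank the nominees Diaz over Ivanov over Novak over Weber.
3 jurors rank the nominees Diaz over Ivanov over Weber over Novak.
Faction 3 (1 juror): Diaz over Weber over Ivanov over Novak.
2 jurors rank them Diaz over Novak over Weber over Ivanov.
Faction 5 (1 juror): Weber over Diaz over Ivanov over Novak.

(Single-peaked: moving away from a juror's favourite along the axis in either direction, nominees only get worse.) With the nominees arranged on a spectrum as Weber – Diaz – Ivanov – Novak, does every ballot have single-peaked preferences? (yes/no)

Axis positions: Weber=1, Diaz=2, Ivanov=3, Novak=4.
Faction 1 (peak Diaz at position 2): ranking walks positions 2-3-4-1, expanding outward from the peak — single-peaked.
Faction 2 (peak Diaz at position 2): ranking walks positions 2-3-1-4, expanding outward from the peak — single-peaked.
Faction 3 (peak Diaz at position 2): ranking walks positions 2-1-3-4, expanding outward from the peak — single-peaked.
Faction 4: ranking walks positions 2-4-1-3; Novak is ranked above Ivanov even though Ivanov lies between Novak and the peak Diaz on the axis — preferences dip and rise again. Not single-peaked.
Faction 5 (peak Weber at position 1): ranking walks positions 1-2-3-4, expanding outward from the peak — single-peaked.
Faction 4 violates single-peakedness, so the profile is not single-peaked on this axis.

no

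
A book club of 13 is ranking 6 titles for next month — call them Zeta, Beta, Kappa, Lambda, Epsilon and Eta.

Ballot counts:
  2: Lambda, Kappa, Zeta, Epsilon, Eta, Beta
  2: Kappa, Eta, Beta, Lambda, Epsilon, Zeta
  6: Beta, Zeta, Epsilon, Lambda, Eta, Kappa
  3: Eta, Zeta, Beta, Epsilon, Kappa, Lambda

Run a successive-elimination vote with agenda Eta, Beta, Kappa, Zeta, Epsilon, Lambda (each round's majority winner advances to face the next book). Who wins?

Round 1: Eta vs Beta — 7–6, Eta advances.
Round 2: Eta vs Kappa — 9–4, Eta advances.
Round 3: Eta vs Zeta — 5–8, Zeta advances.
Round 4: Zeta vs Epsilon — 11–2, Zeta advances.
Round 5: Zeta vs Lambda — 9–4, Zeta advances.
The agenda winner is Zeta.

Zeta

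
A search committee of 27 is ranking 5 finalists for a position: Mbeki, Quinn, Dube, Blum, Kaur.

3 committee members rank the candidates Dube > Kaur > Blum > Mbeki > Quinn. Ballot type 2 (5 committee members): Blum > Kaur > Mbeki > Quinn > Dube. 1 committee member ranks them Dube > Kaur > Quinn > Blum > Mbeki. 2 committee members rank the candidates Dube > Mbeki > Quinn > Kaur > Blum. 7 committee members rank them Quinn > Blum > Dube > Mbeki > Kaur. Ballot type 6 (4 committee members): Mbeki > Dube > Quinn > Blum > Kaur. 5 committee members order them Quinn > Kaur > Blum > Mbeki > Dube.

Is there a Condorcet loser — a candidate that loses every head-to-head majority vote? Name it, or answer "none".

none

Pairwise majorities:
Mbeki–Quinn: Mbeki 14–13.
Mbeki vs Dube: Mbeki wins 14–13.
Mbeki vs Blum: Mbeki is ranked higher on 2+4 = 6 ballots, Blum on 21. Blum wins 21–6.
Mbeki vs Kaur: Mbeki is ranked higher on 2+7+4 = 13 ballots, Kaur on 14. Kaur wins 14–13.
Quinn vs Dube: 17 to 10, Quinn.
Quinn vs Blum: Quinn wins 19–8.
Quinn vs Kaur: 18 to 9, Quinn.
Dube vs Blum: 10 to 17, Blum.
Dube vs Kaur: 3+1+2+7+4 = 17 for Dube, 10 for Kaur — Dube by 17–10.
Blum vs Kaur: Blum, 16–11.
No candidate is winless: Mbeki beats Quinn; Quinn beats Dube; Dube beats Kaur; Blum beats Mbeki; Kaur beats Mbeki. There is no Condorcet loser.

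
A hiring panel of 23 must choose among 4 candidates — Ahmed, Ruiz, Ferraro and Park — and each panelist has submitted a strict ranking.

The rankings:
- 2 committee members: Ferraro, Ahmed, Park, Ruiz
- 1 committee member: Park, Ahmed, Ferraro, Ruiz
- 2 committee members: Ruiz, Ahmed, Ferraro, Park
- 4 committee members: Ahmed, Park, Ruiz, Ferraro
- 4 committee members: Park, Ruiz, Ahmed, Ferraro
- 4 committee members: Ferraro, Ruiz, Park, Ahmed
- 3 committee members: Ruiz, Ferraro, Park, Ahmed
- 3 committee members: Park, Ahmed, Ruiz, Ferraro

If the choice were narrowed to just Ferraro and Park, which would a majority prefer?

Park

Ballots ranking Ferraro above Park: 2 + 2 + 4 + 3 = 11.
Ballots ranking Park above Ferraro: 23 − 11 = 12.
Park wins the head-to-head 12–11.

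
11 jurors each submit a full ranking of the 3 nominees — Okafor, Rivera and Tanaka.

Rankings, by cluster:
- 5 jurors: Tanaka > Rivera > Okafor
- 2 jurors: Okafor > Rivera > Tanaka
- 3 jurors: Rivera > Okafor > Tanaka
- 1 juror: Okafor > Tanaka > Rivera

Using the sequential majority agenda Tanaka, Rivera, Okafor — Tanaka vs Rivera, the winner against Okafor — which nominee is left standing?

Okafor

Round 1: Tanaka vs Rivera — 6–5, Tanaka advances.
Round 2: Tanaka vs Okafor — 5–6, Okafor advances.
Okafor survives the agenda.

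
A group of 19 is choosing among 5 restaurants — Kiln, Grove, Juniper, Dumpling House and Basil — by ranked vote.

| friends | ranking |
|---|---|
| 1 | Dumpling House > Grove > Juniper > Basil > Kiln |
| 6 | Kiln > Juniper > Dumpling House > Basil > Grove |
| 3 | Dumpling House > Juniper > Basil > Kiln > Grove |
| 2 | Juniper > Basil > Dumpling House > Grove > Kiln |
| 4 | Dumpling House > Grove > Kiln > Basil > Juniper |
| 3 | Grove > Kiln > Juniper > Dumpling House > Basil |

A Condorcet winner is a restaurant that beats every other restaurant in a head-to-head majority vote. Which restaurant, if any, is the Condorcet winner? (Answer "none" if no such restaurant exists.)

none

Pairwise majorities:
Kiln–Grove: Grove 10–9.
Kiln vs Juniper: 13 to 6, Kiln.
Kiln vs Dumpling House: Dumpling House wins 10–9.
Kiln vs Basil: Kiln preferred on 6+4+3 = 13 ballots; Kiln wins 13–6.
Grove vs Juniper: Grove is ranked higher on 1+4+3 = 8 ballots, Juniper on 11. Juniper wins 11–8.
Grove vs Dumpling House: 3 for Grove, 16 for Dumpling House — Dumpling House by 16–3.
Grove vs Basil: Basil wins 11–8.
Juniper vs Dumpling House: Juniper is ranked higher on 6+2+3 = 11 ballots, Dumpling House on 8. Juniper wins 11–8.
Juniper–Basil: Juniper 15–4.
Dumpling House vs Basil: 1+6+3+4+3 = 17 for Dumpling House, 2 for Basil — Dumpling House by 17–2.
No restaurant is unbeaten: Kiln loses to Grove; Grove loses to Juniper; Juniper loses to Kiln; Dumpling House loses to Juniper; Basil loses to Kiln. In particular Kiln beats Juniper beats Grove beats Kiln is a majority cycle — no Condorcet winner exists.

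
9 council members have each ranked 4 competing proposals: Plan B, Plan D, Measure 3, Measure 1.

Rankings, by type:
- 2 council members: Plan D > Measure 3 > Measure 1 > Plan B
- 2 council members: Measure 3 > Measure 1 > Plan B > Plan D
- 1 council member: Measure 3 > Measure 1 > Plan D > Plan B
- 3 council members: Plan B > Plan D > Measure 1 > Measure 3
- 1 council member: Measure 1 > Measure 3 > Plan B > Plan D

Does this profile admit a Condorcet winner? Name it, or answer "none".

Pairwise majorities:
Plan B vs Plan D: 6 to 3, Plan B.
Plan B vs Measure 3: Plan B preferred on 3 ballots; Measure 3 wins 6–3.
Plan B–Measure 1: Measure 1 6–3.
Plan D vs Measure 3: 5 to 4, Plan D.
Plan D vs Measure 1: Plan D wins 5–4.
Measure 3 vs Measure 1: 5 to 4, Measure 3.
Each option drops at least one matchup (Plan B loses to Measure 3; Plan D loses to Plan B; Measure 3 loses to Plan D; Measure 1 loses to Plan D); the cycle Plan B > Plan D > Measure 3 > Plan B rules out a Condorcet winner.

none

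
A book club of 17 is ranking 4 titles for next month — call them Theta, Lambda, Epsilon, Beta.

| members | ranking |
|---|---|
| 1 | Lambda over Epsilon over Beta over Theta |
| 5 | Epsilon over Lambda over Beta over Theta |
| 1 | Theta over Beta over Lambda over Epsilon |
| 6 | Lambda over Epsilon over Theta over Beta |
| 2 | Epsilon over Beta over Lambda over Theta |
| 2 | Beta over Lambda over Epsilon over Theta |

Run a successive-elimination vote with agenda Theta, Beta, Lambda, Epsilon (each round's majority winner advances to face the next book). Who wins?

Lambda

Round 1: Theta vs Beta — 7–10, Beta advances.
Round 2: Beta vs Lambda — 5–12, Lambda advances.
Round 3: Lambda vs Epsilon — 10–7, Lambda advances.
The agenda winner is Lambda.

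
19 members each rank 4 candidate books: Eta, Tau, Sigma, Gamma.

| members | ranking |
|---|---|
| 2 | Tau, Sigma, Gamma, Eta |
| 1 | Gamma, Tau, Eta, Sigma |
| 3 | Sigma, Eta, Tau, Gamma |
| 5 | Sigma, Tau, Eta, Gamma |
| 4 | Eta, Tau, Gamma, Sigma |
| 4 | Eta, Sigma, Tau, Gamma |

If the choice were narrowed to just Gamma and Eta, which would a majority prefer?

Eta

Ballots ranking Gamma above Eta: 2 + 1 = 3.
Ballots ranking Eta above Gamma: 19 − 3 = 16.
Eta wins the head-to-head 16–3.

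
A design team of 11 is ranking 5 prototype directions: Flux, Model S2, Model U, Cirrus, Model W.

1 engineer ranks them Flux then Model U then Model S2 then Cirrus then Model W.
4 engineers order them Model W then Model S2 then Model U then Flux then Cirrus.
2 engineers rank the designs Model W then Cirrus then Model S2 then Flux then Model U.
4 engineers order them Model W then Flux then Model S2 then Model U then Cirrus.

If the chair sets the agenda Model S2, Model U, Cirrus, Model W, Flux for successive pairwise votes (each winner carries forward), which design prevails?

Model W

Round 1: Model S2 vs Model U — 10–1, Model S2 advances.
Round 2: Model S2 vs Cirrus — 9–2, Model S2 advances.
Round 3: Model S2 vs Model W — 1–10, Model W advances.
Round 4: Model W vs Flux — 10–1, Model W advances.
Model W survives the agenda.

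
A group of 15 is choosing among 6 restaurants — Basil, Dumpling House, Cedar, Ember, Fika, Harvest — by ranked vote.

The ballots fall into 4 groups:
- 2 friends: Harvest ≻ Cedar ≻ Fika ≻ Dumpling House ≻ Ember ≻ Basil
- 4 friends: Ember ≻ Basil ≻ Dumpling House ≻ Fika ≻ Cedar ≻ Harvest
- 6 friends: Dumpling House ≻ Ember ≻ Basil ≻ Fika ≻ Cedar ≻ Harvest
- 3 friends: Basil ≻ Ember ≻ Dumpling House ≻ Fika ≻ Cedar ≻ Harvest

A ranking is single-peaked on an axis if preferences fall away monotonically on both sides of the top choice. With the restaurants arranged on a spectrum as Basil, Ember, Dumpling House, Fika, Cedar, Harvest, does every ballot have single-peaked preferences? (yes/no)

Axis positions: Basil=1, Ember=2, Dumpling House=3, Fika=4, Cedar=5, Harvest=6.
Group 1 (peak Harvest at position 6): ranking walks positions 6-5-4-3-2-1, expanding outward from the peak — single-peaked.
Group 2 (peak Ember at position 2): ranking walks positions 2-1-3-4-5-6, expanding outward from the peak — single-peaked.
Group 3 (peak Dumpling House at position 3): ranking walks positions 3-2-1-4-5-6, expanding outward from the peak — single-peaked.
Group 4 (peak Basil at position 1): ranking walks positions 1-2-3-4-5-6, expanding outward from the peak — single-peaked.
Every ranking is single-peaked on this axis.

yes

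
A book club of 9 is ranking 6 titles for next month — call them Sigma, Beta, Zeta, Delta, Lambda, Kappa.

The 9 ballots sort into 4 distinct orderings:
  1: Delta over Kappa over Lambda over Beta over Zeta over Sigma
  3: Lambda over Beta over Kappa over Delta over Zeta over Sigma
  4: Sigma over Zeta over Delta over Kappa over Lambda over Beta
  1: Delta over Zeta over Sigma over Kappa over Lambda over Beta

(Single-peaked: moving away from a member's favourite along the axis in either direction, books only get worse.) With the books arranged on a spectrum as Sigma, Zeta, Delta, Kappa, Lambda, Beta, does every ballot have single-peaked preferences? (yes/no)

Axis positions: Sigma=1, Zeta=2, Delta=3, Kappa=4, Lambda=5, Beta=6.
Cluster 1 (peak Delta at position 3): ranking walks positions 3-4-5-6-2-1, expanding outward from the peak — single-peaked.
Cluster 2 (peak Lambda at position 5): ranking walks positions 5-6-4-3-2-1, expanding outward from the peak — single-peaked.
Cluster 3 (peak Sigma at position 1): ranking walks positions 1-2-3-4-5-6, expanding outward from the peak — single-peaked.
Cluster 4 (peak Delta at position 3): ranking walks positions 3-2-1-4-5-6, expanding outward from the peak — single-peaked.
Every ranking is single-peaked on this axis.

yes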